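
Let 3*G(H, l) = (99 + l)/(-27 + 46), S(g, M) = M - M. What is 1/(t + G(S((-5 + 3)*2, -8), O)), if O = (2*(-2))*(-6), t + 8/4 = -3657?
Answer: -19/69480 ≈ -0.00027346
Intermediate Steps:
t = -3659 (t = -2 - 3657 = -3659)
S(g, M) = 0
O = 24 (O = -4*(-6) = 24)
G(H, l) = 33/19 + l/57 (G(H, l) = ((99 + l)/(-27 + 46))/3 = ((99 + l)/19)/3 = ((99 + l)*(1/19))/3 = (99/19 + l/19)/3 = 33/19 + l/57)
1/(t + G(S((-5 + 3)*2, -8), O)) = 1/(-3659 + (33/19 + (1/57)*24)) = 1/(-3659 + (33/19 + 8/19)) = 1/(-3659 + 41/19) = 1/(-69480/19) = -19/69480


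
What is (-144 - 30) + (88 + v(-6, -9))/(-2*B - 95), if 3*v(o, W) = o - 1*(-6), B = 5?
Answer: -18358/105 ≈ -174.84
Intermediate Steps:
v(o, W) = 2 + o/3 (v(o, W) = (o - 1*(-6))/3 = (o + 6)/3 = (6 + o)/3 = 2 + o/3)
(-144 - 30) + (88 + v(-6, -9))/(-2*B - 95) = (-144 - 30) + (88 + (2 + (⅓)*(-6)))/(-2*5 - 95) = -174 + (88 + (2 - 2))/(-10 - 95) = -174 + (88 + 0)/(-105) = -174 + 88*(-1/105) = -174 - 88/105 = -18358/105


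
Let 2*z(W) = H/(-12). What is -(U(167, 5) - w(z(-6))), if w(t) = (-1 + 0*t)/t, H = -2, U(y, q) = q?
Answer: -17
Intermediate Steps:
z(W) = 1/12 (z(W) = (-2/(-12))/2 = (-2*(-1/12))/2 = (1/2)*(1/6) = 1/12)
w(t) = -1/t (w(t) = (-1 + 0)/t = -1/t)
-(U(167, 5) - w(z(-6))) = -(5 - (-1)/1/12) = -(5 - (-1)*12) = -(5 - 1*(-12)) = -(5 + 12) = -1*17 = -17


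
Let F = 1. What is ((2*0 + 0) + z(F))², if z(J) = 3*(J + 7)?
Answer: 576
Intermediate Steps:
z(J) = 21 + 3*J (z(J) = 3*(7 + J) = 21 + 3*J)
((2*0 + 0) + z(F))² = ((2*0 + 0) + (21 + 3*1))² = ((0 + 0) + (21 + 3))² = (0 + 24)² = 24² = 576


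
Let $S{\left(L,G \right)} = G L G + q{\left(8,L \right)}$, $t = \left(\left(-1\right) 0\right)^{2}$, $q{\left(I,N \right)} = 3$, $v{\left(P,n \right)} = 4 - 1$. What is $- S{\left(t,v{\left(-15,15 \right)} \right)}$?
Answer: $-3$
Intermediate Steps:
$v{\left(P,n \right)} = 3$ ($v{\left(P,n \right)} = 4 - 1 = 3$)
$t = 0$ ($t = 0^{2} = 0$)
$S{\left(L,G \right)} = 3 + L G^{2}$ ($S{\left(L,G \right)} = G L G + 3 = L G^{2} + 3 = 3 + L G^{2}$)
$- S{\left(t,v{\left(-15,15 \right)} \right)} = - (3 + 0 \cdot 3^{2}) = - (3 + 0 \cdot 9) = - (3 + 0) = \left(-1\right) 3 = -3$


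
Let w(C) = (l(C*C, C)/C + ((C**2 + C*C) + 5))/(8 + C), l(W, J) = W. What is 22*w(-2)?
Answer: 121/3 ≈ 40.333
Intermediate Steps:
w(C) = (5 + C + 2*C**2)/(8 + C) (w(C) = ((C*C)/C + ((C**2 + C*C) + 5))/(8 + C) = (C**2/C + ((C**2 + C**2) + 5))/(8 + C) = (C + (2*C**2 + 5))/(8 + C) = (C + (5 + 2*C**2))/(8 + C) = (5 + C + 2*C**2)/(8 + C))
22*w(-2) = 22*((5 - 2 + 2*(-2)**2)/(8 - 2)) = 22*((5 - 2 + 2*4)/6) = 22*((5 - 2 + 8)/6) = 22*((1/6)*11) = 22*(11/6) = 121/3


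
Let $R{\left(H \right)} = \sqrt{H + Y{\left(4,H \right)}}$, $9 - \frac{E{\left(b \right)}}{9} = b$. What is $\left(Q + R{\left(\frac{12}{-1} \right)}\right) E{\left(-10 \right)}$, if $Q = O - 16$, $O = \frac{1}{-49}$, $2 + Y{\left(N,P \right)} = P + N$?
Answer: $- \frac{134235}{49} + 171 i \sqrt{22} \approx -2739.5 + 802.06 i$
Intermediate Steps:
$E{\left(b \right)} = 81 - 9 b$
$Y{\left(N,P \right)} = -2 + N + P$ ($Y{\left(N,P \right)} = -2 + \left(P + N\right) = -2 + \left(N + P\right) = -2 + N + P$)
$O = - \frac{1}{49} \approx -0.020408$
$R{\left(H \right)} = \sqrt{2 + 2 H}$ ($R{\left(H \right)} = \sqrt{H + \left(-2 + 4 + H\right)} = \sqrt{H + \left(2 + H\right)} = \sqrt{2 + 2 H}$)
$Q = - \frac{785}{49}$ ($Q = - \frac{1}{49} - 16 = - \frac{785}{49} \approx -16.02$)
$\left(Q + R{\left(\frac{12}{-1} \right)}\right) E{\left(-10 \right)} = \left(- \frac{785}{49} + \sqrt{2 + 2 \frac{12}{-1}}\right) \left(81 - -90\right) = \left(- \frac{785}{49} + \sqrt{2 + 2 \cdot 12 \left(-1\right)}\right) \left(81 + 90\right) = \left(- \frac{785}{49} + \sqrt{2 + 2 \left(-12\right)}\right) 171 = \left(- \frac{785}{49} + \sqrt{2 - 24}\right) 171 = \left(- \frac{785}{49} + \sqrt{-22}\right) 171 = \left(- \frac{785}{49} + i \sqrt{22}\right) 171 = - \frac{134235}{49} + 171 i \sqrt{22}$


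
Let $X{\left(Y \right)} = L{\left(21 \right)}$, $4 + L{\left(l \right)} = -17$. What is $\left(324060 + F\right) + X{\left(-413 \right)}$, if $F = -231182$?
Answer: $92857$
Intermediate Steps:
$L{\left(l \right)} = -21$ ($L{\left(l \right)} = -4 - 17 = -21$)
$X{\left(Y \right)} = -21$
$\left(324060 + F\right) + X{\left(-413 \right)} = \left(324060 - 231182\right) - 21 = 92878 - 21 = 92857$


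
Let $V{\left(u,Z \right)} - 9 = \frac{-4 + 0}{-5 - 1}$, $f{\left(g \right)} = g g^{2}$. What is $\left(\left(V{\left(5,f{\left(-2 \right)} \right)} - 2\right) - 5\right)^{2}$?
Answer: $\frac{64}{9} \approx 7.1111$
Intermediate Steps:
$f{\left(g \right)} = g^{3}$
$V{\left(u,Z \right)} = \frac{29}{3}$ ($V{\left(u,Z \right)} = 9 + \frac{-4 + 0}{-5 - 1} = 9 - \frac{4}{-6} = 9 - - \frac{2}{3} = 9 + \frac{2}{3} = \frac{29}{3}$)
$\left(\left(V{\left(5,f{\left(-2 \right)} \right)} - 2\right) - 5\right)^{2} = \left(\left(\frac{29}{3} - 2\right) - 5\right)^{2} = \left(\frac{23}{3} - 5\right)^{2} = \left(\frac{8}{3}\right)^{2} = \frac{64}{9}$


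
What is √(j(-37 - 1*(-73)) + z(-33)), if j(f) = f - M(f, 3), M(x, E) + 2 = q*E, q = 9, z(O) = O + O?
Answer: I*√55 ≈ 7.4162*I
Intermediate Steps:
z(O) = 2*O
M(x, E) = -2 + 9*E
j(f) = -25 + f (j(f) = f - (-2 + 9*3) = f - (-2 + 27) = f - 1*25 = f - 25 = -25 + f)
√(j(-37 - 1*(-73)) + z(-33)) = √((-25 + (-37 - 1*(-73))) + 2*(-33)) = √((-25 + (-37 + 73)) - 66) = √((-25 + 36) - 66) = √(11 - 66) = √(-55) = I*√55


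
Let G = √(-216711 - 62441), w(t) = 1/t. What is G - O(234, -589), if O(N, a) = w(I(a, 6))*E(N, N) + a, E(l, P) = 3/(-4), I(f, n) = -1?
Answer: 2353/4 + 4*I*√17447 ≈ 588.25 + 528.35*I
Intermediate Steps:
G = 4*I*√17447 (G = √(-279152) = 4*I*√17447 ≈ 528.35*I)
E(l, P) = -¾ (E(l, P) = 3*(-¼) = -¾)
O(N, a) = ¾ + a (O(N, a) = -¾/(-1) + a = -1*(-¾) + a = ¾ + a)
G - O(234, -589) = 4*I*√17447 - (¾ - 589) = 4*I*√17447 - 1*(-2353/4) = 4*I*√17447 + 2353/4 = 2353/4 + 4*I*√17447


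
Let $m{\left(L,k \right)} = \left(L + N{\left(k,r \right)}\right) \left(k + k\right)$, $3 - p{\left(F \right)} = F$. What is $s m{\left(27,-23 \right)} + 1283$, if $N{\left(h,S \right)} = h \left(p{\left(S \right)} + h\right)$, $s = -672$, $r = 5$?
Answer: $18610307$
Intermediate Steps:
$p{\left(F \right)} = 3 - F$
$N{\left(h,S \right)} = h \left(3 + h - S\right)$ ($N{\left(h,S \right)} = h \left(\left(3 - S\right) + h\right) = h \left(3 + h - S\right)$)
$m{\left(L,k \right)} = 2 k \left(L + k \left(-2 + k\right)\right)$ ($m{\left(L,k \right)} = \left(L + k \left(3 + k - 5\right)\right) \left(k + k\right) = \left(L + k \left(3 + k - 5\right)\right) 2 k = \left(L + k \left(-2 + k\right)\right) 2 k = 2 k \left(L + k \left(-2 + k\right)\right)$)
$s m{\left(27,-23 \right)} + 1283 = - 672 \cdot 2 \left(-23\right) \left(27 - 23 \left(-2 - 23\right)\right) + 1283 = - 672 \cdot 2 \left(-23\right) \left(27 - -575\right) + 1283 = - 672 \cdot 2 \left(-23\right) \left(27 + 575\right) + 1283 = - 672 \cdot 2 \left(-23\right) 602 + 1283 = \left(-672\right) \left(-27692\right) + 1283 = 18609024 + 1283 = 18610307$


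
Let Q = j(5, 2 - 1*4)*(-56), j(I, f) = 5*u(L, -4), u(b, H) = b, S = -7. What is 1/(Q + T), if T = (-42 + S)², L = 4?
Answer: 1/1281 ≈ 0.00078064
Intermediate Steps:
j(I, f) = 20 (j(I, f) = 5*4 = 20)
Q = -1120 (Q = 20*(-56) = -1120)
T = 2401 (T = (-42 - 7)² = (-49)² = 2401)
1/(Q + T) = 1/(-1120 + 2401) = 1/1281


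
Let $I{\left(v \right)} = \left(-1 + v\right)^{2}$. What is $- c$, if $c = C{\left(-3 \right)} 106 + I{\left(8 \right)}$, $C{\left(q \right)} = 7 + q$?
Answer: $-473$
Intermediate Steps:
$c = 473$ ($c = \left(7 - 3\right) 106 + \left(-1 + 8\right)^{2} = 4 \cdot 106 + 7^{2} = 424 + 49 = 473$)
$- c = \left(-1\right) 473 = -473$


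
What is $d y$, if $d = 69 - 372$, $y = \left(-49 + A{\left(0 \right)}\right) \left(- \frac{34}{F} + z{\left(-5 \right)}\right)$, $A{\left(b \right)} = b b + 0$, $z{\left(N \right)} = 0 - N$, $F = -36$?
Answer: $\frac{529543}{6} \approx 88257.0$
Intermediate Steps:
$z{\left(N \right)} = - N$
$A{\left(b \right)} = b^{2}$ ($A{\left(b \right)} = b^{2} + 0 = b^{2}$)
$y = - \frac{5243}{18}$ ($y = \left(-49 + 0^{2}\right) \left(- \frac{34}{-36} - -5\right) = \left(-49 + 0\right) \left(\left(-34\right) \left(- \frac{1}{36}\right) + 5\right) = - 49 \left(\frac{17}{18} + 5\right) = \left(-49\right) \frac{107}{18} = - \frac{5243}{18} \approx -291.28$)
$d = -303$
$d y = \left(-303\right) \left(- \frac{5243}{18}\right) = \frac{529543}{6}$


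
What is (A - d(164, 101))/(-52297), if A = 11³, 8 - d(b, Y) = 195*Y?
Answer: -678/1687 ≈ -0.40190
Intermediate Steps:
d(b, Y) = 8 - 195*Y
A = 1331
(A - d(164, 101))/(-52297) = (1331 - (8 - 195*101))/(-52297) = (1331 - (8 - 19695))*(-1/52297) = (1331 - 1*(-19687))*(-1/52297) = (1331 + 19687)*(-1/52297) = 21018*(-1/52297) = -678/1687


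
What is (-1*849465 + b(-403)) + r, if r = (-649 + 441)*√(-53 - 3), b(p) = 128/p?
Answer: -342334523/403 - 416*I*√14 ≈ -8.4947e+5 - 1556.5*I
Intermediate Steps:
r = -416*I*√14 ≈ -1556.5*I
(-1*849465 + b(-403)) + r = (-1*849465 + 128/(-403)) - 416*I*√14 = (-849465 + 128*(-1/403)) - 416*I*√14 = (-849465 - 128/403) - 416*I*√14 = -342334523/403 - 416*I*√14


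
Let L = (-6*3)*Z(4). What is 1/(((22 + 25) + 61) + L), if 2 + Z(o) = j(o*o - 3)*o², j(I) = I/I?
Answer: -1/144 ≈ -0.0069444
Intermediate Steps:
j(I) = 1
Z(o) = -2 + o² (Z(o) = -2 + 1*o² = -2 + o²)
L = -252 (L = (-6*3)*(-2 + 4²) = -18*(-2 + 16) = -18*14 = -252)
1/(((22 + 25) + 61) + L) = 1/(((22 + 25) + 61) - 252) = 1/((47 + 61) - 252) = 1/(108 - 252) = 1/(-144) = -1/144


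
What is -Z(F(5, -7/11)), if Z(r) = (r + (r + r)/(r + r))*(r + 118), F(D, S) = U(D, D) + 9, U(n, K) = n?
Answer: -1980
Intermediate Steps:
F(D, S) = 9 + D (F(D, S) = D + 9 = 9 + D)
Z(r) = (1 + r)*(118 + r) (Z(r) = (r + (2*r)/((2*r)))*(118 + r) = (r + (2*r)*(1/(2*r)))*(118 + r) = (r + 1)*(118 + r) = (1 + r)*(118 + r))
-Z(F(5, -7/11)) = -(118 + (9 + 5)² + 119*(9 + 5)) = -(118 + 14² + 119*14) = -(118 + 196 + 1666) = -1*1980 = -1980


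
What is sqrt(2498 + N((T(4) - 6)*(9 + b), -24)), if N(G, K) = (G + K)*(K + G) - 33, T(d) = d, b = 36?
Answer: sqrt(15461) ≈ 124.34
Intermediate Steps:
N(G, K) = -33 + (G + K)**2 (N(G, K) = (G + K)*(G + K) - 33 = (G + K)**2 - 33 = -33 + (G + K)**2)
sqrt(2498 + N((T(4) - 6)*(9 + b), -24)) = sqrt(2498 + (-33 + ((4 - 6)*(9 + 36) - 24)**2)) = sqrt(2498 + (-33 + (-2*45 - 24)**2)) = sqrt(2498 + (-33 + (-90 - 24)**2)) = sqrt(2498 + (-33 + (-114)**2)) = sqrt(2498 + (-33 + 12996)) = sqrt(2498 + 12963) = sqrt(15461)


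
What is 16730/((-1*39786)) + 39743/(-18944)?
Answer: -949074059/376852992 ≈ -2.5184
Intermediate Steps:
16730/((-1*39786)) + 39743/(-18944) = 16730/(-39786) + 39743*(-1/18944) = 16730*(-1/39786) - 39743/18944 = -8365/19893 - 39743/18944 = -949074059/376852992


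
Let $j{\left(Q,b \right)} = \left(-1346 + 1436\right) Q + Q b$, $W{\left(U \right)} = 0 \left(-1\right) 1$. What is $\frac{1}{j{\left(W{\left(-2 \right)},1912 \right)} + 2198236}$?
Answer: $\frac{1}{2198236} \approx 4.5491 \cdot 10^{-7}$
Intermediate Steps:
$W{\left(U \right)} = 0$ ($W{\left(U \right)} = 0 \cdot 1 = 0$)
$j{\left(Q,b \right)} = 90 Q + Q b$
$\frac{1}{j{\left(W{\left(-2 \right)},1912 \right)} + 2198236} = \frac{1}{0 \left(90 + 1912\right) + 2198236} = \frac{1}{0 \cdot 2002 + 2198236} = \frac{1}{0 + 2198236} = \frac{1}{2198236}$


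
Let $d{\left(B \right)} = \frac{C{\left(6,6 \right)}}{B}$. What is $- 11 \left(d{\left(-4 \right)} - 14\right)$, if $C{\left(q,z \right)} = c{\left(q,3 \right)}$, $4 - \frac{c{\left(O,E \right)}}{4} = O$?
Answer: $132$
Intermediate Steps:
$c{\left(O,E \right)} = 16 - 4 O$
$C{\left(q,z \right)} = 16 - 4 q$
$d{\left(B \right)} = - \frac{8}{B}$ ($d{\left(B \right)} = \frac{16 - 24}{B} = - \frac{8}{B}$)
$- 11 \left(d{\left(-4 \right)} - 14\right) = - 11 \left(- \frac{8}{-4} - 14\right) = - 11 \left(\left(-8\right) \left(- \frac{1}{4}\right) - 14\right) = - 11 \left(2 - 14\right) = \left(-11\right) \left(-12\right) = 132$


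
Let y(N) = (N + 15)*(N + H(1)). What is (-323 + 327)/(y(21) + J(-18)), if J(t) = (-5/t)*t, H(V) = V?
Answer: 4/787 ≈ 0.0050826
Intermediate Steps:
y(N) = (1 + N)*(15 + N) (y(N) = (N + 15)*(N + 1) = (15 + N)*(1 + N) = (1 + N)*(15 + N))
J(t) = -5
(-323 + 327)/(y(21) + J(-18)) = (-323 + 327)/((15 + 21**2 + 16*21) - 5) = 4/((15 + 441 + 336) - 5) = 4/(792 - 5) = 4/787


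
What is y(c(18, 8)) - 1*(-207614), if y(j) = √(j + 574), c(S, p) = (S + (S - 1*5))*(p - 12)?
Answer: 207614 + 15*√2 ≈ 2.0764e+5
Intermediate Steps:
c(S, p) = (-12 + p)*(-5 + 2*S) (c(S, p) = (S + (S - 5))*(-12 + p) = (S + (-5 + S))*(-12 + p) = (-5 + 2*S)*(-12 + p) = (-12 + p)*(-5 + 2*S))
y(j) = √(574 + j)
y(c(18, 8)) - 1*(-207614) = √(574 + (60 - 24*18 - 5*8 + 2*18*8)) - 1*(-207614) = √(574 + (60 - 432 - 40 + 288)) + 207614 = √(574 - 124) + 207614 = √450 + 207614 = 15*√2 + 207614 = 207614 + 15*√2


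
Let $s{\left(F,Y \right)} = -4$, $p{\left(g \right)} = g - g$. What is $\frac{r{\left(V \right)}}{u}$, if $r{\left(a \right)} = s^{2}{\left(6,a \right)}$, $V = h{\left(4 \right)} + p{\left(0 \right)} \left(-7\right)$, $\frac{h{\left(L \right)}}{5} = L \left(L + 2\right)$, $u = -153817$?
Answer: $- \frac{16}{153817} \approx -0.00010402$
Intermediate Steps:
$p{\left(g \right)} = 0$
$h{\left(L \right)} = 5 L \left(2 + L\right)$ ($h{\left(L \right)} = 5 L \left(L + 2\right) = 5 L \left(2 + L\right)$)
$V = 120$ ($V = 5 \cdot 4 \left(2 + 4\right) + 0 \left(-7\right) = 5 \cdot 4 \cdot 6 + 0 = 120 + 0 = 120$)
$r{\left(a \right)} = 16$ ($r{\left(a \right)} = \left(-4\right)^{2} = 16$)
$\frac{r{\left(V \right)}}{u} = \frac{16}{-153817} = 16 \left(- \frac{1}{153817}\right) = - \frac{16}{153817}$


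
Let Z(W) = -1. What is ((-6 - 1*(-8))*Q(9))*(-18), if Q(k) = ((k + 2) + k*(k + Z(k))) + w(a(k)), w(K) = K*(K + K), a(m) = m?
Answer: -8820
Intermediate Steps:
w(K) = 2*K² (w(K) = K*(2*K) = 2*K²)
Q(k) = 2 + k + 2*k² + k*(-1 + k) (Q(k) = ((k + 2) + k*(k - 1)) + 2*k² = ((2 + k) + k*(-1 + k)) + 2*k² = (2 + k + k*(-1 + k)) + 2*k² = 2 + k + 2*k² + k*(-1 + k))
((-6 - 1*(-8))*Q(9))*(-18) = ((-6 - 1*(-8))*(2 + 3*9²))*(-18) = ((-6 + 8)*(2 + 3*81))*(-18) = (2*(2 + 243))*(-18) = (2*245)*(-18) = 490*(-18) = -8820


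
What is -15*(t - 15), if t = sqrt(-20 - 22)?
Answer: 225 - 15*I*sqrt(42) ≈ 225.0 - 97.211*I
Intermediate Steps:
t = I*sqrt(42) (t = sqrt(-42) = I*sqrt(42) ≈ 6.4807*I)
-15*(t - 15) = -15*(I*sqrt(42) - 15) = -15*(-15 + I*sqrt(42)) = 225 - 15*I*sqrt(42)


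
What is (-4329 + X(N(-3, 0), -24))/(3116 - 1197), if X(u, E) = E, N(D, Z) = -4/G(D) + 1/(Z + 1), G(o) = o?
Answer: -4353/1919 ≈ -2.2684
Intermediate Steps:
N(D, Z) = 1/(1 + Z) - 4/D (N(D, Z) = -4/D + 1/(Z + 1) = -4/D + 1/(1 + Z) = 1/(1 + Z) - 4/D)
(-4329 + X(N(-3, 0), -24))/(3116 - 1197) = (-4329 - 24)/(3116 - 1197) = -4353/1919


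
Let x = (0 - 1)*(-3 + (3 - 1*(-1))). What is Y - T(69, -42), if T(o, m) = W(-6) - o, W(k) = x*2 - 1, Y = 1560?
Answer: 1632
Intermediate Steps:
x = -1 (x = -(-3 + (3 + 1)) = -(-3 + 4) = -1*1 = -1)
W(k) = -3 (W(k) = -1*2 - 1 = -2 - 1 = -3)
T(o, m) = -3 - o
Y - T(69, -42) = 1560 - (-3 - 1*69) = 1560 - (-3 - 69) = 1560 - 1*(-72) = 1560 + 72 = 1632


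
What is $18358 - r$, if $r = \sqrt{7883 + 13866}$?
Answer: $18358 - \sqrt{21749} \approx 18211.0$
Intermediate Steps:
$r = \sqrt{21749} \approx 147.48$
$18358 - r = 18358 - \sqrt{21749}$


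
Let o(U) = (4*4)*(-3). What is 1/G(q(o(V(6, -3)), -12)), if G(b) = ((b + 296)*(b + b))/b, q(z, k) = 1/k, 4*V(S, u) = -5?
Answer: 6/3551 ≈ 0.0016897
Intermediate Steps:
V(S, u) = -5/4 (V(S, u) = (1/4)*(-5) = -5/4)
o(U) = -48 (o(U) = 16*(-3) = -48)
G(b) = 592 + 2*b (G(b) = ((296 + b)*(2*b))/b = (2*b*(296 + b))/b = 592 + 2*b)
1/G(q(o(V(6, -3)), -12)) = 1/(592 + 2/(-12)) = 1/(592 + 2*(-1/12)) = 1/(592 - 1/6) = 1/(3551/6) = 6/3551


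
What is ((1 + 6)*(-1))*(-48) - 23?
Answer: 313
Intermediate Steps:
((1 + 6)*(-1))*(-48) - 23 = (7*(-1))*(-48) - 23 = -7*(-48) - 23 = 336 - 23 = 313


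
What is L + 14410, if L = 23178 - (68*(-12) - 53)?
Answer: 38457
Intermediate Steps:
L = 24047 (L = 23178 - (-816 - 53) = 23178 - 1*(-869) = 23178 + 869 = 24047)
L + 14410 = 24047 + 14410 = 38457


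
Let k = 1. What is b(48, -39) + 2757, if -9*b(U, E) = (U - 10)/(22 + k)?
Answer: 570661/207 ≈ 2756.8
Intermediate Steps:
b(U, E) = 10/207 - U/207 (b(U, E) = -(U - 10)/(9*(22 + 1)) = -(-10 + U)/(9*23) = -(-10/23 + U/23)/9 = 10/207 - U/207)
b(48, -39) + 2757 = (10/207 - 1/207*48) + 2757 = (10/207 - 16/69) + 2757 = -38/207 + 2757 = 570661/207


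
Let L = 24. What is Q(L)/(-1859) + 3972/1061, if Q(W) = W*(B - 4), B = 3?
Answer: 7409412/1972399 ≈ 3.7565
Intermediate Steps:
Q(W) = -W (Q(W) = W*(3 - 4) = W*(-1) = -W)
Q(L)/(-1859) + 3972/1061 = -1*24/(-1859) + 3972/1061 = -24*(-1/1859) + 3972*(1/1061) = 24/1859 + 3972/1061 = 7409412/1972399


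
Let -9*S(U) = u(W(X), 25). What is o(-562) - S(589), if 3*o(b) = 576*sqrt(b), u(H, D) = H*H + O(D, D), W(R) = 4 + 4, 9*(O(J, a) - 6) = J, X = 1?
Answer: 655/81 + 192*I*sqrt(562) ≈ 8.0864 + 4551.7*I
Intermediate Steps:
O(J, a) = 6 + J/9
W(R) = 8
u(H, D) = 6 + H**2 + D/9 (u(H, D) = H*H + (6 + D/9) = H**2 + (6 + D/9) = 6 + H**2 + D/9)
S(U) = -655/81 (S(U) = -(6 + 8**2 + (1/9)*25)/9 = -(6 + 64 + 25/9)/9 = -1/9*655/9 = -655/81)
o(b) = 192*sqrt(b) (o(b) = (576*sqrt(b))/3 = 192*sqrt(b))
o(-562) - S(589) = 192*sqrt(-562) - 1*(-655/81) = 192*(I*sqrt(562)) + 655/81 = 192*I*sqrt(562) + 655/81 = 655/81 + 192*I*sqrt(562)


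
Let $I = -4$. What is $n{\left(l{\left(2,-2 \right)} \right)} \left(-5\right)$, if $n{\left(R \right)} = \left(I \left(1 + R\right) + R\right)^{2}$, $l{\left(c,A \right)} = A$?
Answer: $-20$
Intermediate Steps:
$n{\left(R \right)} = \left(-4 - 3 R\right)^{2}$ ($n{\left(R \right)} = \left(- 4 \left(1 + R\right) + R\right)^{2} = \left(\left(-4 - 4 R\right) + R\right)^{2} = \left(-4 - 3 R\right)^{2}$)
$n{\left(l{\left(2,-2 \right)} \right)} \left(-5\right) = \left(4 + 3 \left(-2\right)\right)^{2} \left(-5\right) = \left(4 - 6\right)^{2} \left(-5\right) = \left(-2\right)^{2} \left(-5\right) = 4 \left(-5\right) = -20$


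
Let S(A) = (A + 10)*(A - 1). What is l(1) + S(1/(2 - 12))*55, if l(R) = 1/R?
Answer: -11959/20 ≈ -597.95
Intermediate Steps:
S(A) = (-1 + A)*(10 + A) (S(A) = (10 + A)*(-1 + A) = (-1 + A)*(10 + A))
l(1) + S(1/(2 - 12))*55 = 1/1 + (-10 + (1/(2 - 12))² + 9/(2 - 12))*55 = 1 + (-10 + (1/(-10))² + 9/(-10))*55 = 1 + (-10 + (-⅒)² + 9*(-⅒))*55 = 1 + (-10 + 1/100 - 9/10)*55 = 1 - 1089/100*55 = 1 - 11979/20 = -11959/20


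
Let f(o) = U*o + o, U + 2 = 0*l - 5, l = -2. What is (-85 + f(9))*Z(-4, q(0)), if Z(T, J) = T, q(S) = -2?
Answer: 556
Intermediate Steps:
U = -7 (U = -2 + (0*(-2) - 5) = -2 + (0 - 5) = -2 - 5 = -7)
f(o) = -6*o (f(o) = -7*o + o = -6*o)
(-85 + f(9))*Z(-4, q(0)) = (-85 - 6*9)*(-4) = (-85 - 54)*(-4) = -139*(-4) = 556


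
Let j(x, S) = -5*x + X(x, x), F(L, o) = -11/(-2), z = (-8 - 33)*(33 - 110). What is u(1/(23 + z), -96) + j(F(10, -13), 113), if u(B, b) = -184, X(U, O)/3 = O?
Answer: -195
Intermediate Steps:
X(U, O) = 3*O
z = 3157 (z = -41*(-77) = 3157)
F(L, o) = 11/2 (F(L, o) = -11*(-½) = 11/2)
j(x, S) = -2*x (j(x, S) = -5*x + 3*x = -2*x)
u(1/(23 + z), -96) + j(F(10, -13), 113) = -184 - 2*11/2 = -184 - 11 = -195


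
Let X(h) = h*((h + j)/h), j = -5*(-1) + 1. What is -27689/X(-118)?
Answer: 27689/112 ≈ 247.22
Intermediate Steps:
j = 6 (j = 5 + 1 = 6)
X(h) = 6 + h (X(h) = h*((h + 6)/h) = h*((6 + h)/h) = 6 + h)
-27689/X(-118) = -27689/(6 - 118) = -27689/(-112) = -27689*(-1/112) = 27689/112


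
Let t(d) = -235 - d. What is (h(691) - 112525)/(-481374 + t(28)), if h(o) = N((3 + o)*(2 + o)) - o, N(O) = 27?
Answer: 113189/481637 ≈ 0.23501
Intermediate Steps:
h(o) = 27 - o
(h(691) - 112525)/(-481374 + t(28)) = ((27 - 1*691) - 112525)/(-481374 + (-235 - 1*28)) = ((27 - 691) - 112525)/(-481374 + (-235 - 28)) = (-664 - 112525)/(-481374 - 263) = -113189/(-481637) = -113189*(-1/481637) = 113189/481637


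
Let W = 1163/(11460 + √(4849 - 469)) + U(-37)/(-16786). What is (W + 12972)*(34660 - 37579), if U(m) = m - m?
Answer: -82879654756143/2188787 + 1131599*√1095/21887870 ≈ -3.7866e+7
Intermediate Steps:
U(m) = 0
W = 1163/(11460 + 2*√1095) (W = 1163/(11460 + √(4849 - 469)) + 0/(-16786) = 1163/(11460 + √4380) + 0*(-1/16786) = 1163/(11460 + 2*√1095) + 0 = 1163/(11460 + 2*√1095) ≈ 0.10090)
(W + 12972)*(34660 - 37579) = ((222133/2188787 - 1163*√1095/65663610) + 12972)*(34660 - 37579) = (28393167097/2188787 - 1163*√1095/65663610)*(-2919) = -82879654756143/2188787 + 1131599*√1095/21887870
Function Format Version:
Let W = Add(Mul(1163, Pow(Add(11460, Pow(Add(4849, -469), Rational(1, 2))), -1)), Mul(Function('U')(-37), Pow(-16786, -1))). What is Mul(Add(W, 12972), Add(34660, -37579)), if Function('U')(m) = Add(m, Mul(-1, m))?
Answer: Add(Rational(-82879654756143, 2188787), Mul(Rational(1131599, 21887870), Pow(1095, Rational(1, 2)))) ≈ -3.7866e+7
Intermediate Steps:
Function('U')(m) = 0
W = Mul(1163, Pow(Add(11460, Mul(2, Pow(1095, Rational(1, 2)))), -1)) (W = Add(Mul(1163, Pow(Add(11460, Pow(Add(4849, -469), Rational(1, 2))), -1)), Mul(0, Pow(-16786, -1))) = Add(Mul(1163, Pow(Add(11460, Pow(4380, Rational(1, 2))), -1)), Mul(0, Rational(-1, 16786))) = Add(Mul(1163, Pow(Add(11460, Mul(2, Pow(1095, Rational(1, 2)))), -1)), 0) = Mul(1163, Pow(Add(11460, Mul(2, Pow(1095, Rational(1, 2)))), -1)) ≈ 0.10090)
Mul(Add(W, 12972), Add(34660, -37579)) = Mul(Add(Add(Rational(222133, 2188787), Mul(Rational(-1163, 65663610), Pow(1095, Rational(1, 2)))), 12972), Add(34660, -37579)) = Mul(Add(Rational(28393167097, 2188787), Mul(Rational(-1163, 65663610), Pow(1095, Rational(1, 2)))), -2919) = Add(Rational(-82879654756143, 2188787), Mul(Rational(1131599, 21887870), Pow(1095, Rational(1, 2))))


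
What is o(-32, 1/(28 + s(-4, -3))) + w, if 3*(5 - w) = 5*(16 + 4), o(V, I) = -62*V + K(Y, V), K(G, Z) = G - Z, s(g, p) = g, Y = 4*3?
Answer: 5999/3 ≈ 1999.7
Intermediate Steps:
Y = 12
o(V, I) = 12 - 63*V (o(V, I) = -62*V + (12 - V) = 12 - 63*V)
w = -85/3 (w = 5 - 5*(16 + 4)/3 = 5 - 5*20/3 = 5 - 1/3*100 = 5 - 100/3 = -85/3 ≈ -28.333)
o(-32, 1/(28 + s(-4, -3))) + w = (12 - 63*(-32)) - 85/3 = (12 + 2016) - 85/3 = 2028 - 85/3 = 5999/3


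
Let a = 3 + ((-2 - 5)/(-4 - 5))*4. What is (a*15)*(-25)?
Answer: -6875/3 ≈ -2291.7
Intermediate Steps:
a = 55/9 (a = 3 - 7/(-9)*4 = 3 - 7*(-⅑)*4 = 3 + (7/9)*4 = 3 + 28/9 = 55/9 ≈ 6.1111)
(a*15)*(-25) = ((55/9)*15)*(-25) = (275/3)*(-25) = -6875/3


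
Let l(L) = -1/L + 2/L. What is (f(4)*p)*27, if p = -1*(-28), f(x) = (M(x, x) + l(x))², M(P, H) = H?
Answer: 54621/4 ≈ 13655.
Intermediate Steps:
l(L) = 1/L
f(x) = (x + 1/x)²
p = 28
(f(4)*p)*27 = (((1 + 4²)²/4²)*28)*27 = (((1 + 16)²/16)*28)*27 = (((1/16)*17²)*28)*27 = (((1/16)*289)*28)*27 = ((289/16)*28)*27 = (2023/4)*27 = 54621/4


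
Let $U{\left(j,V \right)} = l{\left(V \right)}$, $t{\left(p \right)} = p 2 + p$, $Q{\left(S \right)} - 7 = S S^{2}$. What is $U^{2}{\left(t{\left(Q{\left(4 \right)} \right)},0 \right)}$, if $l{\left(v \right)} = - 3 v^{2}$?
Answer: $0$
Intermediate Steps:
$Q{\left(S \right)} = 7 + S^{3}$ ($Q{\left(S \right)} = 7 + S S^{2} = 7 + S^{3}$)
$t{\left(p \right)} = 3 p$ ($t{\left(p \right)} = 2 p + p = 3 p$)
$U{\left(j,V \right)} = - 3 V^{2}$
$U^{2}{\left(t{\left(Q{\left(4 \right)} \right)},0 \right)} = \left(- 3 \cdot 0^{2}\right)^{2} = \left(\left(-3\right) 0\right)^{2} = 0^{2} = 0$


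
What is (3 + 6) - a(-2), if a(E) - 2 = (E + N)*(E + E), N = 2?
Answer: 7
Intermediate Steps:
a(E) = 2 + 2*E*(2 + E) (a(E) = 2 + (E + 2)*(E + E) = 2 + (2 + E)*(2*E) = 2 + 2*E*(2 + E))
(3 + 6) - a(-2) = (3 + 6) - (2 + 2*(-2)² + 4*(-2)) = 9 - (2 + 2*4 - 8) = 9 - (2 + 8 - 8) = 9 - 1*2 = 9 - 2 = 7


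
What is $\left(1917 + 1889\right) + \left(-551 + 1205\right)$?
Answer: $4460$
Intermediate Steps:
$\left(1917 + 1889\right) + \left(-551 + 1205\right) = 3806 + 654 = 4460$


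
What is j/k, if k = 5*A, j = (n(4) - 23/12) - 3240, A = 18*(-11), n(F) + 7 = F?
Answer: 38939/11880 ≈ 3.2777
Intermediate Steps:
n(F) = -7 + F
A = -198
j = -38939/12 (j = ((-7 + 4) - 23/12) - 3240 = (-3 - 23*1/12) - 3240 = (-3 - 23/12) - 3240 = -59/12 - 3240 = -38939/12 ≈ -3244.9)
k = -990 (k = 5*(-198) = -990)
j/k = -38939/12/(-990) = -38939/12*(-1/990) = 38939/11880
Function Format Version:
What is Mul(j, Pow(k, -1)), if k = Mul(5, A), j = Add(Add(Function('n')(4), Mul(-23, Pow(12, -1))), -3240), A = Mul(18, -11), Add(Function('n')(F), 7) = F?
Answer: Rational(38939, 11880) ≈ 3.2777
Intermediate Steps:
Function('n')(F) = Add(-7, F)
A = -198
j = Rational(-38939, 12) (j = Add(Add(Add(-7, 4), Mul(-23, Pow(12, -1))), -3240) = Add(Add(-3, Mul(-23, Rational(1, 12))), -3240) = Add(Add(-3, Rational(-23, 12)), -3240) = Add(Rational(-59, 12), -3240) = Rational(-38939, 12) ≈ -3244.9)
k = -990 (k = Mul(5, -198) = -990)
Mul(j, Pow(k, -1)) = Mul(Rational(-38939, 12), Pow(-990, -1)) = Mul(Rational(-38939, 12), Rational(-1, 990)) = Rational(38939, 11880)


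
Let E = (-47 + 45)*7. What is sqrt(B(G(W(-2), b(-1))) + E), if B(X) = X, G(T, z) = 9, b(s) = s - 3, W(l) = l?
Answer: I*sqrt(5) ≈ 2.2361*I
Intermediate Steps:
b(s) = -3 + s
E = -14 (E = -2*7 = -14)
sqrt(B(G(W(-2), b(-1))) + E) = sqrt(9 - 14) = sqrt(-5) = I*sqrt(5)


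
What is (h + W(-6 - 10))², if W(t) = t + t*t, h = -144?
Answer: 9216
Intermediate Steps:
W(t) = t + t²
(h + W(-6 - 10))² = (-144 + (-6 - 10)*(1 + (-6 - 10)))² = (-144 - 16*(1 - 16))² = (-144 - 16*(-15))² = (-144 + 240)² = 96² = 9216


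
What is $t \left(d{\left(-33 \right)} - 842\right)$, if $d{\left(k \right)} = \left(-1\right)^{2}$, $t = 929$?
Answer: $-781289$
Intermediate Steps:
$d{\left(k \right)} = 1$
$t \left(d{\left(-33 \right)} - 842\right) = 929 \left(1 - 842\right) = 929 \left(-841\right) = -781289$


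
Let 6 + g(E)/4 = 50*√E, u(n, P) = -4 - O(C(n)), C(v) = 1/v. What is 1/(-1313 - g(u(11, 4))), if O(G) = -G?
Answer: -14179/19996731 + 200*I*√473/19996731 ≈ -0.00070907 + 0.00021752*I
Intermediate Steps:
u(n, P) = -4 + 1/n (u(n, P) = -4 - (-1)/n = -4 + 1/n)
g(E) = -24 + 200*√E (g(E) = -24 + 4*(50*√E) = -24 + 200*√E)
1/(-1313 - g(u(11, 4))) = 1/(-1313 - (-24 + 200*√(-4 + 1/11))) = 1/(-1313 - (-24 + 200*√(-43/11))) = 1/(-1313 - (-24 + 200*(I*√473/11))) = 1/(-1313 - (-24 + 200*I*√473/11)) = 1/(-1313 + (24 - 200*I*√473/11)) = 1/(-1289 - 200*I*√473/11)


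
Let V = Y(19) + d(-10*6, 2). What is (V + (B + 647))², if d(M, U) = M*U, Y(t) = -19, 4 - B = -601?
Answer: 1238769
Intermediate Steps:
B = 605 (B = 4 - 1*(-601) = 4 + 601 = 605)
V = -139 (V = -19 - 10*6*2 = -19 - 60*2 = -19 - 120 = -139)
(V + (B + 647))² = (-139 + (605 + 647))² = (-139 + 1252)² = 1113² = 1238769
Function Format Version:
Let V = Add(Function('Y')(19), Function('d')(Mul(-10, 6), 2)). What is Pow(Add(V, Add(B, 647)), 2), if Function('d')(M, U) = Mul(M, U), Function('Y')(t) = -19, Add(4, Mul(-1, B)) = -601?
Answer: 1238769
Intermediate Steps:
B = 605 (B = Add(4, Mul(-1, -601)) = Add(4, 601) = 605)
V = -139 (V = Add(-19, Mul(Mul(-10, 6), 2)) = Add(-19, Mul(-60, 2)) = Add(-19, -120) = -139)
Pow(Add(V, Add(B, 647)), 2) = Pow(Add(-139, Add(605, 647)), 2) = Pow(Add(-139, 1252), 2) = Pow(1113, 2) = 1238769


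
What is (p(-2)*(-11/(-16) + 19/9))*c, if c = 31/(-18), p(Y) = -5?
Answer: 62465/2592 ≈ 24.099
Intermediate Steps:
c = -31/18 (c = 31*(-1/18) = -31/18 ≈ -1.7222)
(p(-2)*(-11/(-16) + 19/9))*c = -5*(-11/(-16) + 19/9)*(-31/18) = -5*(-11*(-1/16) + 19*(⅑))*(-31/18) = -5*(11/16 + 19/9)*(-31/18) = -5*403/144*(-31/18) = -2015/144*(-31/18) = 62465/2592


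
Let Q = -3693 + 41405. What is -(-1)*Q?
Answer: 37712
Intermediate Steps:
Q = 37712
-(-1)*Q = -(-1)*37712 = -1*(-37712) = 37712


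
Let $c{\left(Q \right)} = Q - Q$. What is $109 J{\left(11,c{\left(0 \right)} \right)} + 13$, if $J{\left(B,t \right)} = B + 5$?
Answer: $1757$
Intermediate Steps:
$c{\left(Q \right)} = 0$
$J{\left(B,t \right)} = 5 + B$
$109 J{\left(11,c{\left(0 \right)} \right)} + 13 = 109 \left(5 + 11\right) + 13 = 109 \cdot 16 + 13 = 1744 + 13 = 1757$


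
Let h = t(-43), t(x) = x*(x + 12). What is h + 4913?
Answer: 6246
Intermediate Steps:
t(x) = x*(12 + x)
h = 1333 (h = -43*(12 - 43) = -43*(-31) = 1333)
h + 4913 = 1333 + 4913 = 6246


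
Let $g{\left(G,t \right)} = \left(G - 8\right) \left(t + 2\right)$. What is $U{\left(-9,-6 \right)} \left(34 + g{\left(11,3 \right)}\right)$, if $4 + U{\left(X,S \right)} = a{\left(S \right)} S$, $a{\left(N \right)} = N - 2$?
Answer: $2156$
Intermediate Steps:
$g{\left(G,t \right)} = \left(-8 + G\right) \left(2 + t\right)$
$a{\left(N \right)} = -2 + N$
$U{\left(X,S \right)} = -4 + S \left(-2 + S\right)$ ($U{\left(X,S \right)} = -4 + \left(-2 + S\right) S = -4 + S \left(-2 + S\right)$)
$U{\left(-9,-6 \right)} \left(34 + g{\left(11,3 \right)}\right) = \left(-4 - 6 \left(-2 - 6\right)\right) \left(34 + \left(-16 - 24 + 2 \cdot 11 + 11 \cdot 3\right)\right) = \left(-4 - -48\right) \left(34 + \left(-16 - 24 + 22 + 33\right)\right) = \left(-4 + 48\right) \left(34 + 15\right) = 44 \cdot 49 = 2156$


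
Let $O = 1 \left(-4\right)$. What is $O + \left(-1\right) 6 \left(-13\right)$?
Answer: $74$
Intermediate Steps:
$O = -4$
$O + \left(-1\right) 6 \left(-13\right) = -4 + \left(-1\right) 6 \left(-13\right) = -4 - -78 = -4 + 78 = 74$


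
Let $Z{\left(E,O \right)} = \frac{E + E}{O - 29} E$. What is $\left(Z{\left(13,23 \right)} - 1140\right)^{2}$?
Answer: $\frac{12880921}{9} \approx 1.4312 \cdot 10^{6}$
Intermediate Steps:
$Z{\left(E,O \right)} = \frac{2 E^{2}}{-29 + O}$ ($Z{\left(E,O \right)} = \frac{2 E}{-29 + O} E = \frac{2 E^{2}}{-29 + O}$)
$\left(Z{\left(13,23 \right)} - 1140\right)^{2} = \left(\frac{2 \cdot 13^{2}}{-29 + 23} - 1140\right)^{2} = \left(2 \cdot 169 \frac{1}{-6} - 1140\right)^{2} = \left(2 \cdot 169 \left(- \frac{1}{6}\right) - 1140\right)^{2} = \left(- \frac{169}{3} - 1140\right)^{2} = \left(- \frac{3589}{3}\right)^{2} = \frac{12880921}{9}$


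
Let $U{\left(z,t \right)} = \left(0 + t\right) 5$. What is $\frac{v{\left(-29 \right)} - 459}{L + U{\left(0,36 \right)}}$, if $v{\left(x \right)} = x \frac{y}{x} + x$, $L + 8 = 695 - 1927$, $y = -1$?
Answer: $\frac{489}{1060} \approx 0.46132$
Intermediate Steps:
$U{\left(z,t \right)} = 5 t$ ($U{\left(z,t \right)} = t 5 = 5 t$)
$L = -1240$ ($L = -8 + \left(695 - 1927\right) = -8 - 1232 = -1240$)
$v{\left(x \right)} = -1 + x$ ($v{\left(x \right)} = x \left(- \frac{1}{x}\right) + x = -1 + x$)
$\frac{v{\left(-29 \right)} - 459}{L + U{\left(0,36 \right)}} = \frac{\left(-1 - 29\right) - 459}{-1240 + 5 \cdot 36} = \frac{-30 - 459}{-1240 + 180} = - \frac{489}{-1060} = \left(-489\right) \left(- \frac{1}{1060}\right) = \frac{489}{1060}$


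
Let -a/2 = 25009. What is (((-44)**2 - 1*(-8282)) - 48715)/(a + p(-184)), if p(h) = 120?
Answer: 38497/49898 ≈ 0.77151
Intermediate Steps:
a = -50018 (a = -2*25009 = -50018)
(((-44)**2 - 1*(-8282)) - 48715)/(a + p(-184)) = (((-44)**2 - 1*(-8282)) - 48715)/(-50018 + 120) = ((1936 + 8282) - 48715)/(-49898) = (10218 - 48715)*(-1/49898) = -38497*(-1/49898) = 38497/49898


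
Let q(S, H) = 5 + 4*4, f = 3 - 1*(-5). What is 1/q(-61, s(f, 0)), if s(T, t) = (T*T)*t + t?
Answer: 1/21 ≈ 0.047619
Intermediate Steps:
f = 8 (f = 3 + 5 = 8)
s(T, t) = t + t*T² (s(T, t) = T²*t + t = t*T² + t = t + t*T²)
q(S, H) = 21 (q(S, H) = 5 + 16 = 21)
1/q(-61, s(f, 0)) = 1/21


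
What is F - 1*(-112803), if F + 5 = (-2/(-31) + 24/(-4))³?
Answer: 3354135714/29791 ≈ 1.1259e+5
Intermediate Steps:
F = -6378459/29791 (F = -5 + (-2/(-31) + 24/(-4))³ = -5 + (-2*(-1/31) + 24*(-¼))³ = -5 + (2/31 - 6)³ = -5 + (-184/31)³ = -5 - 6229504/29791 = -6378459/29791 ≈ -214.11)
F - 1*(-112803) = -6378459/29791 - 1*(-112803) = -6378459/29791 + 112803 = 3354135714/29791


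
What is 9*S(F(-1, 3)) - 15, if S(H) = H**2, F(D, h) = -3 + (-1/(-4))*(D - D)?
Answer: 66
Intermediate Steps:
F(D, h) = -3 (F(D, h) = -3 - 1*(-1/4)*0 = -3 + (1/4)*0 = -3 + 0 = -3)
9*S(F(-1, 3)) - 15 = 9*(-3)**2 - 15 = 9*9 - 15 = 81 - 15 = 66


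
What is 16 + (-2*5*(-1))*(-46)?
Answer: -444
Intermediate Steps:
16 + (-2*5*(-1))*(-46) = 16 - 10*(-1)*(-46) = 16 + 10*(-46) = 16 - 460 = -444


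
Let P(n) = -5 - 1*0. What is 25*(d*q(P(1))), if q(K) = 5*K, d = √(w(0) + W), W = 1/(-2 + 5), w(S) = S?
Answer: -625*√3/3 ≈ -360.84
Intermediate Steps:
W = ⅓ (W = 1/3 = ⅓ ≈ 0.33333)
d = √3/3 (d = √(0 + ⅓) = √(⅓) = √3/3 ≈ 0.57735)
P(n) = -5 (P(n) = -5 + 0 = -5)
25*(d*q(P(1))) = 25*((√3/3)*(5*(-5))) = 25*((√3/3)*(-25)) = 25*(-25*√3/3) = -625*√3/3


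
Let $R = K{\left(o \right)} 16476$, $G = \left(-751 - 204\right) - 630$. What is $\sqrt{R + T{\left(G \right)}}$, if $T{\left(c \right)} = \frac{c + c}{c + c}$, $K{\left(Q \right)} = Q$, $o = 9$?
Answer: $\sqrt{148285} \approx 385.08$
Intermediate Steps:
$G = -1585$ ($G = -955 - 630 = -1585$)
$T{\left(c \right)} = 1$ ($T{\left(c \right)} = \frac{2 c}{2 c} = 2 c \frac{1}{2 c} = 1$)
$R = 148284$ ($R = 9 \cdot 16476 = 148284$)
$\sqrt{R + T{\left(G \right)}} = \sqrt{148284 + 1} = \sqrt{148285}$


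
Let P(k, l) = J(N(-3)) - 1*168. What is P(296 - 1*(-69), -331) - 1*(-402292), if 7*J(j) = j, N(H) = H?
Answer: 2814865/7 ≈ 4.0212e+5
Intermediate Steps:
J(j) = j/7
P(k, l) = -1179/7 (P(k, l) = (⅐)*(-3) - 1*168 = -3/7 - 168 = -1179/7)
P(296 - 1*(-69), -331) - 1*(-402292) = -1179/7 - 1*(-402292) = -1179/7 + 402292 = 2814865/7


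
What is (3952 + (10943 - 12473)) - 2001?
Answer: 421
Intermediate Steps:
(3952 + (10943 - 12473)) - 2001 = (3952 - 1530) - 2001 = 2422 - 2001 = 421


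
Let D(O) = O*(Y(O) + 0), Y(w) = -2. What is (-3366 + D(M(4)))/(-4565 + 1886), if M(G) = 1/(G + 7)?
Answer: 37028/29469 ≈ 1.2565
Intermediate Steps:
M(G) = 1/(7 + G)
D(O) = -2*O (D(O) = O*(-2 + 0) = O*(-2) = -2*O)
(-3366 + D(M(4)))/(-4565 + 1886) = (-3366 - 2/(7 + 4))/(-4565 + 1886) = (-3366 - 2/11)/(-2679) = (-3366 - 2*1/11)*(-1/2679) = (-3366 - 2/11)*(-1/2679) = -37028/11*(-1/2679) = 37028/29469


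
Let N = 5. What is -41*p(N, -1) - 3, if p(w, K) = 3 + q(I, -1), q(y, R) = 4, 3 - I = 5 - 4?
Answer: -290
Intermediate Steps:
I = 2 (I = 3 - (5 - 4) = 3 - 1*1 = 3 - 1 = 2)
p(w, K) = 7 (p(w, K) = 3 + 4 = 7)
-41*p(N, -1) - 3 = -41*7 - 3 = -287 - 3 = -290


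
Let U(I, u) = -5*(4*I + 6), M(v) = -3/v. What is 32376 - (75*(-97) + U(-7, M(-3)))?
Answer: 39541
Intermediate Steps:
U(I, u) = -30 - 20*I (U(I, u) = -5*(6 + 4*I) = -30 - 20*I)
32376 - (75*(-97) + U(-7, M(-3))) = 32376 - (75*(-97) + (-30 - 20*(-7))) = 32376 - (-7275 + (-30 + 140)) = 32376 - (-7275 + 110) = 32376 - 1*(-7165) = 32376 + 7165 = 39541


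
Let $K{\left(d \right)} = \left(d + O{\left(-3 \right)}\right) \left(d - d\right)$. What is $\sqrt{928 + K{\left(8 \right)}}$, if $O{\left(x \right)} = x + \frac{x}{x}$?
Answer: $4 \sqrt{58} \approx 30.463$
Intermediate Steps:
$O{\left(x \right)} = 1 + x$ ($O{\left(x \right)} = x + 1 = 1 + x$)
$K{\left(d \right)} = 0$ ($K{\left(d \right)} = \left(d + \left(1 - 3\right)\right) \left(d - d\right) = \left(d - 2\right) 0 = \left(-2 + d\right) 0 = 0$)
$\sqrt{928 + K{\left(8 \right)}} = \sqrt{928 + 0} = \sqrt{928} = 4 \sqrt{58}$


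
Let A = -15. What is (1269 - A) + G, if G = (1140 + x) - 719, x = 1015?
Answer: 2720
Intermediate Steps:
G = 1436 (G = (1140 + 1015) - 719 = 2155 - 719 = 1436)
(1269 - A) + G = (1269 - 1*(-15)) + 1436 = (1269 + 15) + 1436 = 1284 + 1436 = 2720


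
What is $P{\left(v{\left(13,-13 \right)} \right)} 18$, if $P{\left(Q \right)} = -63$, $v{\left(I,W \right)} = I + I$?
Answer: $-1134$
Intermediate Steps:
$v{\left(I,W \right)} = 2 I$
$P{\left(v{\left(13,-13 \right)} \right)} 18 = \left(-63\right) 18 = -1134$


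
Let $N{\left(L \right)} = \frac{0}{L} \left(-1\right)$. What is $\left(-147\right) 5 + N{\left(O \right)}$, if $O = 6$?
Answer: $-735$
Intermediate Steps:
$N{\left(L \right)} = 0$ ($N{\left(L \right)} = 0 \left(-1\right) = 0$)
$\left(-147\right) 5 + N{\left(O \right)} = \left(-147\right) 5 + 0 = -735 + 0 = -735$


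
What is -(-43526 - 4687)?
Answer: 48213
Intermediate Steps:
-(-43526 - 4687) = -1*(-48213) = 48213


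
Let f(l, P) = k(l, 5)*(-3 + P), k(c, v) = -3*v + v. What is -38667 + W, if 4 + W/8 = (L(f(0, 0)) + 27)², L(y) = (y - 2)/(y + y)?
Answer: -7349323/225 ≈ -32664.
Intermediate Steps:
k(c, v) = -2*v
f(l, P) = 30 - 10*P (f(l, P) = (-2*5)*(-3 + P) = -10*(-3 + P) = 30 - 10*P)
L(y) = (-2 + y)/(2*y) (L(y) = (-2 + y)/((2*y)) = (-2 + y)*(1/(2*y)) = (-2 + y)/(2*y))
W = 1350752/225 (W = -32 + 8*((-2 + (30 - 10*0))/(2*(30 - 10*0)) + 27)² = -32 + 8*((-2 + (30 + 0))/(2*(30 + 0)) + 27)² = -32 + 8*((½)*(-2 + 30)/30 + 27)² = -32 + 8*((½)*(1/30)*28 + 27)² = -32 + 8*(7/15 + 27)² = -32 + 8*(412/15)² = -32 + 8*(169744/225) = -32 + 1357952/225 = 1350752/225 ≈ 6003.3)
-38667 + W = -38667 + 1350752/225 = -7349323/225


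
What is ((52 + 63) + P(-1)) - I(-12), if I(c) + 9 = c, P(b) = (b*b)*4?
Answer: 140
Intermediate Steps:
P(b) = 4*b**2 (P(b) = b**2*4 = 4*b**2)
I(c) = -9 + c
((52 + 63) + P(-1)) - I(-12) = ((52 + 63) + 4*(-1)**2) - (-9 - 12) = (115 + 4*1) - 1*(-21) = (115 + 4) + 21 = 119 + 21 = 140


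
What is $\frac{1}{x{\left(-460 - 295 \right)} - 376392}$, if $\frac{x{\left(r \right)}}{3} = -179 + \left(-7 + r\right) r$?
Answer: $\frac{1}{1349001} \approx 7.4129 \cdot 10^{-7}$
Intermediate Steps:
$x{\left(r \right)} = -537 + 3 r \left(-7 + r\right)$ ($x{\left(r \right)} = 3 \left(-179 + \left(-7 + r\right) r\right) = 3 \left(-179 + r \left(-7 + r\right)\right) = -537 + 3 r \left(-7 + r\right)$)
$\frac{1}{x{\left(-460 - 295 \right)} - 376392} = \frac{1}{\left(-537 - 21 \left(-460 - 295\right) + 3 \left(-460 - 295\right)^{2}\right) - 376392} = \frac{1}{\left(-537 - -15855 + 3 \left(-755\right)^{2}\right) - 376392} = \frac{1}{\left(-537 + 15855 + 3 \cdot 570025\right) - 376392} = \frac{1}{\left(-537 + 15855 + 1710075\right) - 376392} = \frac{1}{1725393 - 376392} = \frac{1}{1349001}$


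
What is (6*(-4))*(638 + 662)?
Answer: -31200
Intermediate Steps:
(6*(-4))*(638 + 662) = -24*1300 = -31200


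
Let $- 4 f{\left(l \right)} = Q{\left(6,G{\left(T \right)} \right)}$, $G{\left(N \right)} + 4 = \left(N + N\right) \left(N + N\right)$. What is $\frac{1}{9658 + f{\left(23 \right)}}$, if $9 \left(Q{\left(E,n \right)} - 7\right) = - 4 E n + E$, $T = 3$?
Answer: $\frac{12}{116129} \approx 0.00010333$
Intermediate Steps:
$G{\left(N \right)} = -4 + 4 N^{2}$ ($G{\left(N \right)} = -4 + \left(N + N\right) \left(N + N\right) = -4 + 2 N 2 N = -4 + 4 N^{2}$)
$Q{\left(E,n \right)} = 7 + \frac{E}{9} - \frac{4 E n}{9}$ ($Q{\left(E,n \right)} = 7 + \frac{- 4 E n + E}{9} = 7 + \frac{E - 4 E n}{9} = 7 - \left(- \frac{E}{9} + \frac{4 E n}{9}\right) = 7 + \frac{E}{9} - \frac{4 E n}{9}$)
$f{\left(l \right)} = \frac{233}{12}$ ($f{\left(l \right)} = - \frac{7 + \frac{1}{9} \cdot 6 - \frac{8 \left(-4 + 4 \cdot 3^{2}\right)}{3}}{4} = - \frac{7 + \frac{2}{3} - \frac{8 \left(-4 + 4 \cdot 9\right)}{3}}{4} = - \frac{7 + \frac{2}{3} - \frac{8 \left(-4 + 36\right)}{3}}{4} = - \frac{7 + \frac{2}{3} - \frac{8}{3} \cdot 32}{4} = - \frac{7 + \frac{2}{3} - \frac{256}{3}}{4} = \left(- \frac{1}{4}\right) \left(- \frac{233}{3}\right) = \frac{233}{12}$)
$\frac{1}{9658 + f{\left(23 \right)}} = \frac{1}{9658 + \frac{233}{12}} = \frac{1}{\frac{116129}{12}} = \frac{12}{116129}$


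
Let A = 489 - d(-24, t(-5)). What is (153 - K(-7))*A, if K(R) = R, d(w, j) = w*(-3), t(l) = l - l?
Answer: 66720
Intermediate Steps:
t(l) = 0
d(w, j) = -3*w
A = 417 (A = 489 - (-3)*(-24) = 489 - 1*72 = 489 - 72 = 417)
(153 - K(-7))*A = (153 - 1*(-7))*417 = (153 + 7)*417 = 160*417 = 66720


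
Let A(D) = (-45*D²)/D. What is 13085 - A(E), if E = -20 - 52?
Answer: 9845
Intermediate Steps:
E = -72
A(D) = -45*D
13085 - A(E) = 13085 - (-45)*(-72) = 13085 - 1*3240 = 13085 - 3240 = 9845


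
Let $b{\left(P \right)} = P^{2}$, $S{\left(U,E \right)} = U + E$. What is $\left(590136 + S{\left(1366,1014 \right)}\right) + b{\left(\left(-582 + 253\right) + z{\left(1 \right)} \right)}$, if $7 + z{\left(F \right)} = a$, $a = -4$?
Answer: $708116$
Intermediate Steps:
$S{\left(U,E \right)} = E + U$
$z{\left(F \right)} = -11$ ($z{\left(F \right)} = -7 - 4 = -11$)
$\left(590136 + S{\left(1366,1014 \right)}\right) + b{\left(\left(-582 + 253\right) + z{\left(1 \right)} \right)} = \left(590136 + \left(1014 + 1366\right)\right) + \left(\left(-582 + 253\right) - 11\right)^{2} = \left(590136 + 2380\right) + \left(-329 - 11\right)^{2} = 592516 + \left(-340\right)^{2} = 592516 + 115600 = 708116$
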